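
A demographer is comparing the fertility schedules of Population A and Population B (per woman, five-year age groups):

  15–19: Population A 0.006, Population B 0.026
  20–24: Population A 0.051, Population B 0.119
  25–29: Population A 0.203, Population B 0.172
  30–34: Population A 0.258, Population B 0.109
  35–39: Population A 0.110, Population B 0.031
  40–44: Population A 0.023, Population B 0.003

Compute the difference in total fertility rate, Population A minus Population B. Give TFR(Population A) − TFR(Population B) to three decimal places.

Population A:
  Sum of ASFRs = 0.006 + 0.051 + 0.203 + 0.258 + 0.110 + 0.023 = 0.651
  TFR = 5 × 0.651 = 3.255
Population B:
  Sum of ASFRs = 0.026 + 0.119 + 0.172 + 0.109 + 0.031 + 0.003 = 0.460
  TFR = 5 × 0.460 = 2.3
Difference = 3.255 − 2.3 = 0.955

0.955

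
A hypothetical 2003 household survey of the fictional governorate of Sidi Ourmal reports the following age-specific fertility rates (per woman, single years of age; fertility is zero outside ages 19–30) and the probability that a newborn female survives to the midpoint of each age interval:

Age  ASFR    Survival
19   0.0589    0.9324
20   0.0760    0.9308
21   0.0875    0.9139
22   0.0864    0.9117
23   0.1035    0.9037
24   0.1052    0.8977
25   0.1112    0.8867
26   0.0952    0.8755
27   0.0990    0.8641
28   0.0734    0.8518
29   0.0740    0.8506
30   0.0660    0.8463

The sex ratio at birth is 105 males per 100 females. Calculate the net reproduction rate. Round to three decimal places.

0.449

Proportion female at birth = 100 / (100 + 105) = 0.48780.
Survival-weighted fertility by age (1·fₓ·Sₓ):
  19: 1 × 0.0589 × 0.9324 = 0.05492
  20: 1 × 0.0760 × 0.9308 = 0.07074
  21: 1 × 0.0875 × 0.9139 = 0.07997
  22: 1 × 0.0864 × 0.9117 = 0.07877
  23: 1 × 0.1035 × 0.9037 = 0.09353
  24: 1 × 0.1052 × 0.8977 = 0.09444
  25: 1 × 0.1112 × 0.8867 = 0.09860
  26: 1 × 0.0952 × 0.8755 = 0.08335
  27: 1 × 0.0990 × 0.8641 = 0.08555
  28: 1 × 0.0734 × 0.8518 = 0.06252
  29: 1 × 0.0740 × 0.8506 = 0.06294
  30: 1 × 0.0660 × 0.8463 = 0.05586
Sum = 0.92119
NRR = 0.48780 × 0.92119 = 0.44936
With NRR below 1 the population is below replacement fertility.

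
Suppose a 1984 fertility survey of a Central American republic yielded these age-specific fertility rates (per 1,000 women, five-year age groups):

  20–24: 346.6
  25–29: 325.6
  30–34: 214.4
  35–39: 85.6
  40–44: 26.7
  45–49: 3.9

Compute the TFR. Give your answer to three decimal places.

5.014

Sum of ASFRs = 346.6 + 325.6 + 214.4 + 85.6 + 26.7 + 3.9 = 1002.8
TFR = 5 × 1002.8 / 1000 = 5.014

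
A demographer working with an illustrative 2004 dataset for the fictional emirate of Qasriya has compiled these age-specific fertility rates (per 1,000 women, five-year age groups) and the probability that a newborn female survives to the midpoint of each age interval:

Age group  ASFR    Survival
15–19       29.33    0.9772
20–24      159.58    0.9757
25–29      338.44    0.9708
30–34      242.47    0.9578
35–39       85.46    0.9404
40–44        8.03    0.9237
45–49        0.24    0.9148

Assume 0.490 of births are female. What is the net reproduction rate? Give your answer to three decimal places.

2.041

Proportion female at birth = 0.490.
Survival-weighted fertility by age (5·fₓ·Sₓ):
  15–19: 5 × 29.33/1000 × 0.9772 = 0.14331
  20–24: 5 × 159.58/1000 × 0.9757 = 0.77851
  25–29: 5 × 338.44/1000 × 0.9708 = 1.64279
  30–34: 5 × 242.47/1000 × 0.9578 = 1.16119
  35–39: 5 × 85.46/1000 × 0.9404 = 0.40183
  40–44: 5 × 8.03/1000 × 0.9237 = 0.03709
  45–49: 5 × 0.24/1000 × 0.9148 = 0.00110
Sum = 4.16582
NRR = 0.490 × 4.16582 = 2.04125
An NRR exceeding 1 indicates intrinsic growth under these rates.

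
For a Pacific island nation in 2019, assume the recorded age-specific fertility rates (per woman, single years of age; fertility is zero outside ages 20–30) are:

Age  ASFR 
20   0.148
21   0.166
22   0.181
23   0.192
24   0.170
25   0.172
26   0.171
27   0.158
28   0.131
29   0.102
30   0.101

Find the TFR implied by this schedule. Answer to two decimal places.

1.69

Sum of ASFRs = 0.148 + 0.166 + 0.181 + 0.192 + 0.170 + 0.172 + 0.171 + 0.158 + 0.131 + 0.102 + 0.101 = 1.692
TFR = 1.692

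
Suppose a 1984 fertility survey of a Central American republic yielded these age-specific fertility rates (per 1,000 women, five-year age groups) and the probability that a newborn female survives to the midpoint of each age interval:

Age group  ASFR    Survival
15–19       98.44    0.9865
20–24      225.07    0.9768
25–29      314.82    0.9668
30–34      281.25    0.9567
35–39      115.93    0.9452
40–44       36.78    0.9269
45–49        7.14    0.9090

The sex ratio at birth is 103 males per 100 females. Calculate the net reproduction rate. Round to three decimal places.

2.563

Proportion female at birth = 100 / (100 + 103) = 0.49261.
Survival-weighted fertility by age (5·fₓ·Sₓ):
  15–19: 5 × 98.44/1000 × 0.9865 = 0.48556
  20–24: 5 × 225.07/1000 × 0.9768 = 1.09924
  25–29: 5 × 314.82/1000 × 0.9668 = 1.52184
  30–34: 5 × 281.25/1000 × 0.9567 = 1.34536
  35–39: 5 × 115.93/1000 × 0.9452 = 0.54789
  40–44: 5 × 36.78/1000 × 0.9269 = 0.17046
  45–49: 5 × 7.14/1000 × 0.9090 = 0.03245
Sum = 5.20280
NRR = 0.49261 × 5.20280 = 2.56295
NRR > 1, so each generation more than replaces itself.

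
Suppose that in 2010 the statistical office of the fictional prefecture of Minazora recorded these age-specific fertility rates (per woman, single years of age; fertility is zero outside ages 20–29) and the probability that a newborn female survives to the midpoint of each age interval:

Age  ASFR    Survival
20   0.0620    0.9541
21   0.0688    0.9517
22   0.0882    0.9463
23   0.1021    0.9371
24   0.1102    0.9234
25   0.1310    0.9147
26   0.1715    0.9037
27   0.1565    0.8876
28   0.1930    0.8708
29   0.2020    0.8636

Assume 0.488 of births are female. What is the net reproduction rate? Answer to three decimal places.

Proportion female at birth = 0.488.
Survival-weighted fertility by age (1·fₓ·Sₓ):
  20: 1 × 0.0620 × 0.9541 = 0.05915
  21: 1 × 0.0688 × 0.9517 = 0.06548
  22: 1 × 0.0882 × 0.9463 = 0.08346
  23: 1 × 0.1021 × 0.9371 = 0.09568
  24: 1 × 0.1102 × 0.9234 = 0.10176
  25: 1 × 0.1310 × 0.9147 = 0.11983
  26: 1 × 0.1715 × 0.9037 = 0.15498
  27: 1 × 0.1565 × 0.8876 = 0.13891
  28: 1 × 0.1930 × 0.8708 = 0.16806
  29: 1 × 0.2020 × 0.8636 = 0.17445
Sum = 1.16176
NRR = 0.488 × 1.16176 = 0.56694
An NRR under 1 implies long-run decline under these rates.

0.567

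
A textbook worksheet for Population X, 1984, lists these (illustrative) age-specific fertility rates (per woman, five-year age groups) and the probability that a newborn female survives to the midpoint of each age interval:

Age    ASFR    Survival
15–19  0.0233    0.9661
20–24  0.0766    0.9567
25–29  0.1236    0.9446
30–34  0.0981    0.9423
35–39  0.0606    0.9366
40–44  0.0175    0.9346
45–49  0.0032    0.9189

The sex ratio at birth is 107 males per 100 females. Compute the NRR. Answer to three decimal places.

Proportion female at birth = 100 / (100 + 107) = 0.48309.
Survival-weighted fertility by age (5·fₓ·Sₓ):
  15–19: 5 × 0.0233 × 0.9661 = 0.11255
  20–24: 5 × 0.0766 × 0.9567 = 0.36642
  25–29: 5 × 0.1236 × 0.9446 = 0.58376
  30–34: 5 × 0.0981 × 0.9423 = 0.46220
  35–39: 5 × 0.0606 × 0.9366 = 0.28379
  40–44: 5 × 0.0175 × 0.9346 = 0.08178
  45–49: 5 × 0.0032 × 0.9189 = 0.01470
Sum = 1.90520
NRR = 0.48309 × 1.90520 = 0.92038
NRR < 1, so the cohort does not fully replace itself.

0.920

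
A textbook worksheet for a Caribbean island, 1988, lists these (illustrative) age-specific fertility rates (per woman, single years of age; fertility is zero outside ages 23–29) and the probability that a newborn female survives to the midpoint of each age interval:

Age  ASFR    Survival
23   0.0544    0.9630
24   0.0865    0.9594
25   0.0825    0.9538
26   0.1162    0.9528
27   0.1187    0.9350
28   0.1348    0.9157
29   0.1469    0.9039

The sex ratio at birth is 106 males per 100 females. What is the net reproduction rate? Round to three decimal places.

0.336

Proportion female at birth = 100 / (100 + 106) = 0.48544.
Weighting each age-specific rate by interval width and survival:
  23: 1 × 0.0544 × 0.9630 = 0.05239
  24: 1 × 0.0865 × 0.9594 = 0.08299
  25: 1 × 0.0825 × 0.9538 = 0.07869
  26: 1 × 0.1162 × 0.9528 = 0.11072
  27: 1 × 0.1187 × 0.9350 = 0.11098
  28: 1 × 0.1348 × 0.9157 = 0.12344
  29: 1 × 0.1469 × 0.9039 = 0.13278
Sum = 0.69199
NRR = 0.48544 × 0.69199 = 0.33592
With NRR below 1 the population is below replacement fertility.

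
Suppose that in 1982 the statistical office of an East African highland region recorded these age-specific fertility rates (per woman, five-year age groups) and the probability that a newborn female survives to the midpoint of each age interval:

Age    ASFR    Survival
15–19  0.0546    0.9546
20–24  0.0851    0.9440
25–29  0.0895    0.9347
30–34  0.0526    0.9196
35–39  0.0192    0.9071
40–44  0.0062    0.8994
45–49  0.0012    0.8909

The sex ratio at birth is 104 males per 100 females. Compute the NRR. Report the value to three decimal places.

Proportion female at birth = 100 / (100 + 104) = 0.49020.
Weighting each age-specific rate by interval width and survival:
  15–19: 5 × 0.0546 × 0.9546 = 0.26061
  20–24: 5 × 0.0851 × 0.9440 = 0.40167
  25–29: 5 × 0.0895 × 0.9347 = 0.41828
  30–34: 5 × 0.0526 × 0.9196 = 0.24185
  35–39: 5 × 0.0192 × 0.9071 = 0.08708
  40–44: 5 × 0.0062 × 0.8994 = 0.02788
  45–49: 5 × 0.0012 × 0.8909 = 0.00535
Sum = 1.44272
NRR = 0.49020 × 1.44272 = 0.70722

0.707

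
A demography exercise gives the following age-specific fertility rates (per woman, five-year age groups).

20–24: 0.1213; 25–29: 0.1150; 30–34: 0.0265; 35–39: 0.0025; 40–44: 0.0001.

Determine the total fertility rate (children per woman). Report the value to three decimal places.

1.327

Sum of ASFRs = 0.1213 + 0.1150 + 0.0265 + 0.0025 + 0.0001 = 0.2654
TFR = 5 × 0.2654 = 1.327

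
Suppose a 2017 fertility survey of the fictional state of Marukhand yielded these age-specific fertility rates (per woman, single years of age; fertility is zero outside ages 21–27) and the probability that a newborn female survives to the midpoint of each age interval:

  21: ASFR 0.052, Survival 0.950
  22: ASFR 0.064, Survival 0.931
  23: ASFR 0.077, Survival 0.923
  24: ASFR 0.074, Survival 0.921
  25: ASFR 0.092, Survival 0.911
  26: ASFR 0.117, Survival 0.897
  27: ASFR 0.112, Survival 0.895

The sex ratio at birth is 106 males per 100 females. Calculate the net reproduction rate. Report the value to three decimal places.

Proportion female at birth = 100 / (100 + 106) = 0.48544.
Weighting each age-specific rate by interval width and survival:
  21: 1 × 0.052 × 0.950 = 0.04940
  22: 1 × 0.064 × 0.931 = 0.05958
  23: 1 × 0.077 × 0.923 = 0.07107
  24: 1 × 0.074 × 0.921 = 0.06815
  25: 1 × 0.092 × 0.911 = 0.08381
  26: 1 × 0.117 × 0.897 = 0.10495
  27: 1 × 0.112 × 0.895 = 0.10024
Sum = 0.53720
NRR = 0.48544 × 0.53720 = 0.26078

0.261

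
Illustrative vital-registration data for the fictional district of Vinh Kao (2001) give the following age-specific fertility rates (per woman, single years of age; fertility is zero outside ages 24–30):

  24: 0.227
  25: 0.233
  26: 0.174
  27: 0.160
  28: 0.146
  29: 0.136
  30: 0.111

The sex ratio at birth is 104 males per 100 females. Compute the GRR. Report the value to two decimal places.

0.58

Proportion female at birth = 100 / (100 + 104) = 0.49020.
Sum of ASFRs = 0.227 + 0.233 + 0.174 + 0.160 + 0.146 + 0.136 + 0.111 = 1.187
TFR = 1.187
GRR = 0.49020 × 1.187 = 0.58187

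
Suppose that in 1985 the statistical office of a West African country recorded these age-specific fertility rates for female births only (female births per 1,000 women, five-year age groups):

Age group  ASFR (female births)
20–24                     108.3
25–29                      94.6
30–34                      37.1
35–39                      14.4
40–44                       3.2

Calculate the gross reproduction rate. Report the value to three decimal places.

Sum of female ASFRs = 108.3 + 94.6 + 37.1 + 14.4 + 3.2 = 257.6
GRR = 5 × 257.6 / 1000 = 1.288

1.288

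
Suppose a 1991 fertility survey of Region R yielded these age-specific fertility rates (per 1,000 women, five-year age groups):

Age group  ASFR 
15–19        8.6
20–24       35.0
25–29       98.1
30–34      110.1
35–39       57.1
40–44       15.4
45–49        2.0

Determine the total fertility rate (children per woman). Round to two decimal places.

1.63

Sum of ASFRs = 8.6 + 35.0 + 98.1 + 110.1 + 57.1 + 15.4 + 2.0 = 326.3
TFR = 5 × 326.3 / 1000 = 1.6315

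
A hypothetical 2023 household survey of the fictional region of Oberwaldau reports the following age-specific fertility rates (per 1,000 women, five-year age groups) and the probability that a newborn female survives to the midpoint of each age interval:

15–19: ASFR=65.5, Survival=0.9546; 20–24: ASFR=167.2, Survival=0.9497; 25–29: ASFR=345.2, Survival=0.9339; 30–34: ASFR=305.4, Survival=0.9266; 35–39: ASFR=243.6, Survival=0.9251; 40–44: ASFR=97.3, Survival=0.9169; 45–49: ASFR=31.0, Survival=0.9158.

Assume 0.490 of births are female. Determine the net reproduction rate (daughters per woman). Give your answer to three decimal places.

2.866

Proportion female at birth = 0.490.
Weighting each age-specific rate by interval width and survival:
  15–19: 5 × 65.5/1000 × 0.9546 = 0.31263
  20–24: 5 × 167.2/1000 × 0.9497 = 0.79395
  25–29: 5 × 345.2/1000 × 0.9339 = 1.61191
  30–34: 5 × 305.4/1000 × 0.9266 = 1.41492
  35–39: 5 × 243.6/1000 × 0.9251 = 1.12677
  40–44: 5 × 97.3/1000 × 0.9169 = 0.44607
  45–49: 5 × 31.0/1000 × 0.9158 = 0.14195
Sum = 5.84820
NRR = 0.490 × 5.84820 = 2.86562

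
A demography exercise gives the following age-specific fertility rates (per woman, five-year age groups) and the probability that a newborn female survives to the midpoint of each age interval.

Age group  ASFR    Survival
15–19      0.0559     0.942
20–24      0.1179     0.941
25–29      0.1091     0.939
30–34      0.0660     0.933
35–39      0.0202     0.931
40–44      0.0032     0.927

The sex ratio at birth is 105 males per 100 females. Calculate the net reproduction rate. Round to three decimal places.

0.852

Proportion female at birth = 100 / (100 + 105) = 0.48780.
Per-age-group product (5 × ASFR × survival probability):
  15–19: 5 × 0.0559 × 0.942 = 0.26329
  20–24: 5 × 0.1179 × 0.941 = 0.55472
  25–29: 5 × 0.1091 × 0.939 = 0.51222
  30–34: 5 × 0.0660 × 0.933 = 0.30789
  35–39: 5 × 0.0202 × 0.931 = 0.09403
  40–44: 5 × 0.0032 × 0.927 = 0.01483
Sum = 1.74698
NRR = 0.48780 × 1.74698 = 0.85218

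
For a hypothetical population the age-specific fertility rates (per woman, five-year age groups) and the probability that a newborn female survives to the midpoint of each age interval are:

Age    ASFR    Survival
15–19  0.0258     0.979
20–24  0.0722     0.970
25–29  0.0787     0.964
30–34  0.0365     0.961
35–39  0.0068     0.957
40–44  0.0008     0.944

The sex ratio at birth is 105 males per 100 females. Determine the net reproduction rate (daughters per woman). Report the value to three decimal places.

0.521

Proportion female at birth = 100 / (100 + 105) = 0.48780.
Each age group contributes 5 × ASFR × survival:
  15–19: 5 × 0.0258 × 0.979 = 0.12629
  20–24: 5 × 0.0722 × 0.970 = 0.35017
  25–29: 5 × 0.0787 × 0.964 = 0.37933
  30–34: 5 × 0.0365 × 0.961 = 0.17538
  35–39: 5 × 0.0068 × 0.957 = 0.03254
  40–44: 5 × 0.0008 × 0.944 = 0.00378
Sum = 1.06749
NRR = 0.48780 × 1.06749 = 0.52072
An NRR under 1 implies long-run decline under these rates.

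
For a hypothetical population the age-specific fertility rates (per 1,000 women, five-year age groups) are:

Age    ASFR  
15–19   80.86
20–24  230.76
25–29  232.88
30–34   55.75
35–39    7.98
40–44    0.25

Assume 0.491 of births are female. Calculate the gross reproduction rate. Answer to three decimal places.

1.494

Proportion female at birth = 0.491.
Sum of ASFRs = 80.86 + 230.76 + 232.88 + 55.75 + 7.98 + 0.25 = 608.48
TFR = 5 × 608.48 / 1000 = 3.0424
GRR = 0.491 × 3.0424 = 1.49382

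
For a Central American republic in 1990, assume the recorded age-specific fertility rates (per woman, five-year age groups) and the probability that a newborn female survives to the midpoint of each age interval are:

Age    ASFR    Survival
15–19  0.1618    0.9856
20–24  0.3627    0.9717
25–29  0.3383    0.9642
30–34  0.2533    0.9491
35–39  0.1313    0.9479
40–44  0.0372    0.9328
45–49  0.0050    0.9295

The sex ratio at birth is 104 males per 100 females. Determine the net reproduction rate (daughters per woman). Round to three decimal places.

3.045

Proportion female at birth = 100 / (100 + 104) = 0.49020.
Each age group contributes 5 × ASFR × survival:
  15–19: 5 × 0.1618 × 0.9856 = 0.79735
  20–24: 5 × 0.3627 × 0.9717 = 1.76218
  25–29: 5 × 0.3383 × 0.9642 = 1.63094
  30–34: 5 × 0.2533 × 0.9491 = 1.20204
  35–39: 5 × 0.1313 × 0.9479 = 0.62230
  40–44: 5 × 0.0372 × 0.9328 = 0.17350
  45–49: 5 × 0.0050 × 0.9295 = 0.02324
Sum = 6.21155
NRR = 0.49020 × 6.21155 = 3.04490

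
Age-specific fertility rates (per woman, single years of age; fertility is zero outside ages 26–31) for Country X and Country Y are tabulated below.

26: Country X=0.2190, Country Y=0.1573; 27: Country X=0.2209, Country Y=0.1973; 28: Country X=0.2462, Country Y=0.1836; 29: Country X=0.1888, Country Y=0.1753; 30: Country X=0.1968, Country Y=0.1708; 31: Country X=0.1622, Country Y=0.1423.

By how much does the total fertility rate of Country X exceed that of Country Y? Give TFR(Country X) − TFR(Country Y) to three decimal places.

Country X:
  Sum of ASFRs = 0.2190 + 0.2209 + 0.2462 + 0.1888 + 0.1968 + 0.1622 = 1.2339
  TFR = 1.2339
Country Y:
  Sum of ASFRs = 0.1573 + 0.1973 + 0.1836 + 0.1753 + 0.1708 + 0.1423 = 1.0266
  TFR = 1.0266
Difference = 1.2339 − 1.0266 = 0.2073

0.207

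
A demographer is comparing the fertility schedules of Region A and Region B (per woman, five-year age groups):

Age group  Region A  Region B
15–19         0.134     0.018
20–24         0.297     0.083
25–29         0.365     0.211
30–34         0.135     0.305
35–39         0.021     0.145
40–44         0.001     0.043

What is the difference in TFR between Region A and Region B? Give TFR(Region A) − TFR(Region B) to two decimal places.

0.74

Region A:
  Sum of ASFRs = 0.134 + 0.297 + 0.365 + 0.135 + 0.021 + 0.001 = 0.953
  TFR = 5 × 0.953 = 4.765
Region B:
  Sum of ASFRs = 0.018 + 0.083 + 0.211 + 0.305 + 0.145 + 0.043 = 0.805
  TFR = 5 × 0.805 = 4.025
Difference = 4.765 − 4.025 = 0.74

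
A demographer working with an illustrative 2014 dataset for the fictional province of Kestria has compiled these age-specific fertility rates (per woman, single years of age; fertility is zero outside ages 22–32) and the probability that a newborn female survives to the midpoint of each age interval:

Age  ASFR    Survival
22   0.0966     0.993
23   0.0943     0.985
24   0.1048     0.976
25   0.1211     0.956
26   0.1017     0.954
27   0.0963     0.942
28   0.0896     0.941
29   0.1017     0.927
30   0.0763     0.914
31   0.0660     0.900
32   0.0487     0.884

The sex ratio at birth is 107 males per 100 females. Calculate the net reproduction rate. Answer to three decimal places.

Proportion female at birth = 100 / (100 + 107) = 0.48309.
Weighting each age-specific rate by interval width and survival:
  22: 1 × 0.0966 × 0.993 = 0.09592
  23: 1 × 0.0943 × 0.985 = 0.09289
  24: 1 × 0.1048 × 0.976 = 0.10228
  25: 1 × 0.1211 × 0.956 = 0.11577
  26: 1 × 0.1017 × 0.954 = 0.09702
  27: 1 × 0.0963 × 0.942 = 0.09071
  28: 1 × 0.0896 × 0.941 = 0.08431
  29: 1 × 0.1017 × 0.927 = 0.09428
  30: 1 × 0.0763 × 0.914 = 0.06974
  31: 1 × 0.0660 × 0.900 = 0.05940
  32: 1 × 0.0487 × 0.884 = 0.04305
Sum = 0.94537
NRR = 0.48309 × 0.94537 = 0.45670
With NRR below 1 the population is below replacement fertility.

0.457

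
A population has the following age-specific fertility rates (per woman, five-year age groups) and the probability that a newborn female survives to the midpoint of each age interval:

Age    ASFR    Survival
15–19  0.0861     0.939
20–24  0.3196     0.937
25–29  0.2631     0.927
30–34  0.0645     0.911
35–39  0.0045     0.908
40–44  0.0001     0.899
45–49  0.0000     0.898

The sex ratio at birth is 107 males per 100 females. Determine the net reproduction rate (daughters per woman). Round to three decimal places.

1.660

Proportion female at birth = 100 / (100 + 107) = 0.48309.
Weighting each age-specific rate by interval width and survival:
  15–19: 5 × 0.0861 × 0.939 = 0.40424
  20–24: 5 × 0.3196 × 0.937 = 1.49733
  25–29: 5 × 0.2631 × 0.927 = 1.21947
  30–34: 5 × 0.0645 × 0.911 = 0.29380
  35–39: 5 × 0.0045 × 0.908 = 0.02043
  40–44: 5 × 0.0001 × 0.899 = 0.00045
  45–49: 5 × 0.0000 × 0.898 = 0.00000
Sum = 3.43572
NRR = 0.48309 × 3.43572 = 1.65976
With NRR above 1 the population is above replacement fertility.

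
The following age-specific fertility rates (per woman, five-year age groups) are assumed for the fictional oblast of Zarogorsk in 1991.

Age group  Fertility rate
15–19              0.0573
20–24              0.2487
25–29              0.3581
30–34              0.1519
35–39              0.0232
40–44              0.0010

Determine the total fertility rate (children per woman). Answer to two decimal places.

4.20

Sum of ASFRs = 0.0573 + 0.2487 + 0.3581 + 0.1519 + 0.0232 + 0.0010 = 0.8402
TFR = 5 × 0.8402 = 4.201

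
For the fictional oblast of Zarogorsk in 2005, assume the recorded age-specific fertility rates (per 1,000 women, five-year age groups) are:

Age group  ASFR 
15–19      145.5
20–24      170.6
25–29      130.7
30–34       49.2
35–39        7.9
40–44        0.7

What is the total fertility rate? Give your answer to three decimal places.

Sum of ASFRs = 145.5 + 170.6 + 130.7 + 49.2 + 7.9 + 0.7 = 504.6
TFR = 5 × 504.6 / 1000 = 2.523

2.523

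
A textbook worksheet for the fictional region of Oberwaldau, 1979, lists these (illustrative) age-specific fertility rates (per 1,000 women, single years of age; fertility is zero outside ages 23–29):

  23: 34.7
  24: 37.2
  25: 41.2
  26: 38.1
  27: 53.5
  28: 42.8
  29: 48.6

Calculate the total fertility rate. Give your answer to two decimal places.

0.30

Sum of ASFRs = 34.7 + 37.2 + 41.2 + 38.1 + 53.5 + 42.8 + 48.6 = 296.1
TFR = 296.1 / 1000 = 0.2961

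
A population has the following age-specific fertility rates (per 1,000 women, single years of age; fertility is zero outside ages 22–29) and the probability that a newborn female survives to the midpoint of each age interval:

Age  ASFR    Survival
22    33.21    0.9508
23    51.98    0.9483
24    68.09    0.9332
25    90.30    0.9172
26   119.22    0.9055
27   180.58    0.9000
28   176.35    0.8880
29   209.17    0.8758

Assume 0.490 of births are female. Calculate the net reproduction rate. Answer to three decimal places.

0.410

Proportion female at birth = 0.490.
Weighting each age-specific rate by interval width and survival:
  22: 1 × 33.21/1000 × 0.9508 = 0.03158
  23: 1 × 51.98/1000 × 0.9483 = 0.04929
  24: 1 × 68.09/1000 × 0.9332 = 0.06354
  25: 1 × 90.30/1000 × 0.9172 = 0.08282
  26: 1 × 119.22/1000 × 0.9055 = 0.10795
  27: 1 × 180.58/1000 × 0.9000 = 0.16252
  28: 1 × 176.35/1000 × 0.8880 = 0.15660
  29: 1 × 209.17/1000 × 0.8758 = 0.18319
Sum = 0.83749
NRR = 0.490 × 0.83749 = 0.41037
An NRR under 1 implies long-run decline under these rates.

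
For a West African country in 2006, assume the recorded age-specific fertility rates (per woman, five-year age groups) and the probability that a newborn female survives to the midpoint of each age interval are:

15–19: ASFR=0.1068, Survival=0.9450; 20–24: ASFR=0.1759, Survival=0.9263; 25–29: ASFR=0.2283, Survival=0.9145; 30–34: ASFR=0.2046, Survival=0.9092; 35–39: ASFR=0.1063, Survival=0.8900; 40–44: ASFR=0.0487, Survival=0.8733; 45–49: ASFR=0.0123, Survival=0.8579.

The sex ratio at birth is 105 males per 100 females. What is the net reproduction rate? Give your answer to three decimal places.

1.967

Proportion female at birth = 100 / (100 + 105) = 0.48780.
Per-age-group product (5 × ASFR × survival probability):
  15–19: 5 × 0.1068 × 0.9450 = 0.50463
  20–24: 5 × 0.1759 × 0.9263 = 0.81468
  25–29: 5 × 0.2283 × 0.9145 = 1.04390
  30–34: 5 × 0.2046 × 0.9092 = 0.93011
  35–39: 5 × 0.1063 × 0.8900 = 0.47304
  40–44: 5 × 0.0487 × 0.8733 = 0.21265
  45–49: 5 × 0.0123 × 0.8579 = 0.05276
Sum = 4.03177
NRR = 0.48780 × 4.03177 = 1.96670
An NRR exceeding 1 indicates intrinsic growth under these rates.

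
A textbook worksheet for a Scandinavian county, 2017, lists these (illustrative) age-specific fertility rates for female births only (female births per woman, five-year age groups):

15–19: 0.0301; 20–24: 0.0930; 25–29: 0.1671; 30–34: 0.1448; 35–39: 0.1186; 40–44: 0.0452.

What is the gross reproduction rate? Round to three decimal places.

2.994

Sum of female ASFRs = 0.0301 + 0.0930 + 0.1671 + 0.1448 + 0.1186 + 0.0452 = 0.5988
GRR = 5 × 0.5988 = 2.994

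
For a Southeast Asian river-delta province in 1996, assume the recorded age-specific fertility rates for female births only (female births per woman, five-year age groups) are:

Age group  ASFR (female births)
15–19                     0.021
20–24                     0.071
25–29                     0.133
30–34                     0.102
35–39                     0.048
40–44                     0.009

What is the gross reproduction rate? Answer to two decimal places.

1.92

Sum of female ASFRs = 0.021 + 0.071 + 0.133 + 0.102 + 0.048 + 0.009 = 0.384
GRR = 5 × 0.384 = 1.92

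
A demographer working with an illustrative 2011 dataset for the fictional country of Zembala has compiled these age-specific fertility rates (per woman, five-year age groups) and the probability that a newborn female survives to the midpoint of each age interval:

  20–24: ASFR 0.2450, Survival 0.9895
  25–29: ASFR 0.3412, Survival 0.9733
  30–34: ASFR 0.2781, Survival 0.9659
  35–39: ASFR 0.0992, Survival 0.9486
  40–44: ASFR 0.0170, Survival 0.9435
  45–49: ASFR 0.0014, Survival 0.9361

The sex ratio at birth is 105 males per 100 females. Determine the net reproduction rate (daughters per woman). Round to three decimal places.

2.328

Proportion female at birth = 100 / (100 + 105) = 0.48780.
Survival-weighted fertility by age (5·fₓ·Sₓ):
  20–24: 5 × 0.2450 × 0.9895 = 1.21214
  25–29: 5 × 0.3412 × 0.9733 = 1.66045
  30–34: 5 × 0.2781 × 0.9659 = 1.34308
  35–39: 5 × 0.0992 × 0.9486 = 0.47051
  40–44: 5 × 0.0170 × 0.9435 = 0.08020
  45–49: 5 × 0.0014 × 0.9361 = 0.00655
Sum = 4.77293
NRR = 0.48780 × 4.77293 = 2.32824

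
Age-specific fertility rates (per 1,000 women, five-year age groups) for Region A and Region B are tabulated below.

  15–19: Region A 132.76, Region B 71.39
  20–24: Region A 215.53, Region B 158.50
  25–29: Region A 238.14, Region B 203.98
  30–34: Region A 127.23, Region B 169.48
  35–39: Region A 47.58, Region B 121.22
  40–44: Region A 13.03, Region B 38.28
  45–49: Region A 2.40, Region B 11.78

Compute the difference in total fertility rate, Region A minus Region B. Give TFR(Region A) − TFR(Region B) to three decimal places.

0.010

Region A:
  Sum of ASFRs = 132.76 + 215.53 + 238.14 + 127.23 + 47.58 + 13.03 + 2.40 = 776.67
  TFR = 5 × 776.67 / 1000 = 3.88335
Region B:
  Sum of ASFRs = 71.39 + 158.50 + 203.98 + 169.48 + 121.22 + 38.28 + 11.78 = 774.63
  TFR = 5 × 774.63 / 1000 = 3.87315
Difference = 3.88335 − 3.87315 = 0.0102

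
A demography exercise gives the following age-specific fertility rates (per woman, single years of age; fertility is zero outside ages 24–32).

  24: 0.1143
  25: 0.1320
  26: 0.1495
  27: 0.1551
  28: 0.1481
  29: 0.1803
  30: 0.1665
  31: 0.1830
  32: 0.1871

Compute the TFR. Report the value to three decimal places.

Sum of ASFRs = 0.1143 + 0.1320 + 0.1495 + 0.1551 + 0.1481 + 0.1803 + 0.1665 + 0.1830 + 0.1871 = 1.4159
TFR = 1.4159

1.416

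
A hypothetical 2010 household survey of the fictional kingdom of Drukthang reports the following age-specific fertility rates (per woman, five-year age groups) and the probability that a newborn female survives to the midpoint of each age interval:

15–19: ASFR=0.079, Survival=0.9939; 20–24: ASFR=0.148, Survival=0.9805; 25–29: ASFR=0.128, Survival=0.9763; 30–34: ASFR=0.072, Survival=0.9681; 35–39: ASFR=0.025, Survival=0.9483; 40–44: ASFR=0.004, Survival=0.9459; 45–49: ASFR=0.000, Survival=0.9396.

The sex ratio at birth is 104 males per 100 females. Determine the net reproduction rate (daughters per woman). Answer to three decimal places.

Proportion female at birth = 100 / (100 + 104) = 0.49020.
Per-age-group product (5 × ASFR × survival probability):
  15–19: 5 × 0.079 × 0.9939 = 0.39259
  20–24: 5 × 0.148 × 0.9805 = 0.72557
  25–29: 5 × 0.128 × 0.9763 = 0.62483
  30–34: 5 × 0.072 × 0.9681 = 0.34852
  35–39: 5 × 0.025 × 0.9483 = 0.11854
  40–44: 5 × 0.004 × 0.9459 = 0.01892
  45–49: 5 × 0.000 × 0.9396 = 0.00000
Sum = 2.22897
NRR = 0.49020 × 2.22897 = 1.09264
NRR > 1, so each generation more than replaces itself.

1.093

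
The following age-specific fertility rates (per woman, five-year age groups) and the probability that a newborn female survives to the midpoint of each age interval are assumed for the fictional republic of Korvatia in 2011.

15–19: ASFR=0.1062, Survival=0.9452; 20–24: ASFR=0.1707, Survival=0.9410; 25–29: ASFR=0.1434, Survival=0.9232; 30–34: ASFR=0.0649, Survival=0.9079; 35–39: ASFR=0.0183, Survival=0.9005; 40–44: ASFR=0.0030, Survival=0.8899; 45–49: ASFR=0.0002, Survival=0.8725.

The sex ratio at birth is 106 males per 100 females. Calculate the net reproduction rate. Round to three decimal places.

1.145

Proportion female at birth = 100 / (100 + 106) = 0.48544.
Weighting each age-specific rate by interval width and survival:
  15–19: 5 × 0.1062 × 0.9452 = 0.50190
  20–24: 5 × 0.1707 × 0.9410 = 0.80314
  25–29: 5 × 0.1434 × 0.9232 = 0.66193
  30–34: 5 × 0.0649 × 0.9079 = 0.29461
  35–39: 5 × 0.0183 × 0.9005 = 0.08240
  40–44: 5 × 0.0030 × 0.8899 = 0.01335
  45–49: 5 × 0.0002 × 0.8725 = 0.00087
Sum = 2.35820
NRR = 0.48544 × 2.35820 = 1.14476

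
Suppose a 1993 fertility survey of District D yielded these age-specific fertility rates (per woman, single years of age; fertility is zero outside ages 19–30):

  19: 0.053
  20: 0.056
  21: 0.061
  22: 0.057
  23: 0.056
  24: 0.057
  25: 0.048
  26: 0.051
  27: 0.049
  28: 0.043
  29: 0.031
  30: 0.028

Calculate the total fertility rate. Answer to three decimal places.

Sum of ASFRs = 0.053 + 0.056 + 0.061 + 0.057 + 0.056 + 0.057 + 0.048 + 0.051 + 0.049 + 0.043 + 0.031 + 0.028 = 0.590
TFR = 0.59

0.590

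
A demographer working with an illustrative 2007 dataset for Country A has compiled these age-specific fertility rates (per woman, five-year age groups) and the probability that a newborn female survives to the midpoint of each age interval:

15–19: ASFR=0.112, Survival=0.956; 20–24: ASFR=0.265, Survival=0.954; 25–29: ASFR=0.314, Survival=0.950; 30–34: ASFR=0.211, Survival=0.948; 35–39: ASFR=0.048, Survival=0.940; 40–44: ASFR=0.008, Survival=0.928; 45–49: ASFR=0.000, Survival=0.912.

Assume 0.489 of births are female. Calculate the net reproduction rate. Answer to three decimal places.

2.227

Proportion female at birth = 0.489.
Each age group contributes 5 × ASFR × survival:
  15–19: 5 × 0.112 × 0.956 = 0.53536
  20–24: 5 × 0.265 × 0.954 = 1.26405
  25–29: 5 × 0.314 × 0.950 = 1.49150
  30–34: 5 × 0.211 × 0.948 = 1.00014
  35–39: 5 × 0.048 × 0.940 = 0.22560
  40–44: 5 × 0.008 × 0.928 = 0.03712
  45–49: 5 × 0.000 × 0.912 = 0.00000
Sum = 4.55377
NRR = 0.489 × 4.55377 = 2.22679
An NRR exceeding 1 indicates intrinsic growth under these rates.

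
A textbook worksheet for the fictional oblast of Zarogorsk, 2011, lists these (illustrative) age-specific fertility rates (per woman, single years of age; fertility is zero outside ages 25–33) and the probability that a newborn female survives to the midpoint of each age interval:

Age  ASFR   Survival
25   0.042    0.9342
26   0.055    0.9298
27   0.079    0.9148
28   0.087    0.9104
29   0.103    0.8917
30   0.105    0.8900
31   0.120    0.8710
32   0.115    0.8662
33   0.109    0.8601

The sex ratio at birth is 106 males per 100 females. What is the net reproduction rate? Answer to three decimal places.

Proportion female at birth = 100 / (100 + 106) = 0.48544.
Each age group contributes 1 × ASFR × survival:
  25: 1 × 0.042 × 0.9342 = 0.03924
  26: 1 × 0.055 × 0.9298 = 0.05114
  27: 1 × 0.079 × 0.9148 = 0.07227
  28: 1 × 0.087 × 0.9104 = 0.07920
  29: 1 × 0.103 × 0.8917 = 0.09185
  30: 1 × 0.105 × 0.8900 = 0.09345
  31: 1 × 0.120 × 0.8710 = 0.10452
  32: 1 × 0.115 × 0.8662 = 0.09961
  33: 1 × 0.109 × 0.8601 = 0.09375
Sum = 0.72503
NRR = 0.48544 × 0.72503 = 0.35196
With NRR below 1 the population is below replacement fertility.

0.352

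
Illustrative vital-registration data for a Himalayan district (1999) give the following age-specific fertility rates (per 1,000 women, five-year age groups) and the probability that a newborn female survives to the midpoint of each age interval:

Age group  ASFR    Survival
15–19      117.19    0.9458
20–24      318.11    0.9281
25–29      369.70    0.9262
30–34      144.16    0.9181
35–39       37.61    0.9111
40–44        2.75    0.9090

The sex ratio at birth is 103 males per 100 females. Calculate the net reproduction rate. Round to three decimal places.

2.260

Proportion female at birth = 100 / (100 + 103) = 0.49261.
Per-age-group product (5 × ASFR × survival probability):
  15–19: 5 × 117.19/1000 × 0.9458 = 0.55419
  20–24: 5 × 318.11/1000 × 0.9281 = 1.47619
  25–29: 5 × 369.70/1000 × 0.9262 = 1.71208
  30–34: 5 × 144.16/1000 × 0.9181 = 0.66177
  35–39: 5 × 37.61/1000 × 0.9111 = 0.17133
  40–44: 5 × 2.75/1000 × 0.9090 = 0.01250
Sum = 4.58806
NRR = 0.49261 × 4.58806 = 2.26012
With NRR above 1 the population is above replacement fertility.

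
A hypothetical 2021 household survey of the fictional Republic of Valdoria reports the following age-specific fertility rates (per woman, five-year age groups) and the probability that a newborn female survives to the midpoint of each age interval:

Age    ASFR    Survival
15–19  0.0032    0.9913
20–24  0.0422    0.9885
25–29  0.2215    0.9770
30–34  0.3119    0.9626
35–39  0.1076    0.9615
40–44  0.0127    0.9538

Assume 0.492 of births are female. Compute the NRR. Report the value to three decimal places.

1.666

Proportion female at birth = 0.492.
Per-age-group product (5 × ASFR × survival probability):
  15–19: 5 × 0.0032 × 0.9913 = 0.01586
  20–24: 5 × 0.0422 × 0.9885 = 0.20857
  25–29: 5 × 0.2215 × 0.9770 = 1.08203
  30–34: 5 × 0.3119 × 0.9626 = 1.50117
  35–39: 5 × 0.1076 × 0.9615 = 0.51729
  40–44: 5 × 0.0127 × 0.9538 = 0.06057
Sum = 3.38549
NRR = 0.492 × 3.38549 = 1.66566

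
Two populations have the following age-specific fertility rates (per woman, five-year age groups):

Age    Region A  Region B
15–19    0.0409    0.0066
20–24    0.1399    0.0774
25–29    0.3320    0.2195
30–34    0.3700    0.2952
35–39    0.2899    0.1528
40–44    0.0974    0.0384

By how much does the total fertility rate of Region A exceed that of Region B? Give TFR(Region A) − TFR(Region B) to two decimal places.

Region A:
  Sum of ASFRs = 0.0409 + 0.1399 + 0.3320 + 0.3700 + 0.2899 + 0.0974 = 1.2701
  TFR = 5 × 1.2701 = 6.3505
Region B:
  Sum of ASFRs = 0.0066 + 0.0774 + 0.2195 + 0.2952 + 0.1528 + 0.0384 = 0.7899
  TFR = 5 × 0.7899 = 3.9495
Difference = 6.3505 − 3.9495 = 2.401

2.40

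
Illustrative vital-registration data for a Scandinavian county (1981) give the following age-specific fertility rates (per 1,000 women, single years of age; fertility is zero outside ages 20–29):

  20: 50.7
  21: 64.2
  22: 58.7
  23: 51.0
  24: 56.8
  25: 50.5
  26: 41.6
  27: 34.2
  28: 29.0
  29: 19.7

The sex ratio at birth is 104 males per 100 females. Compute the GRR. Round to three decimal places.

Proportion female at birth = 100 / (100 + 104) = 0.49020.
Sum of ASFRs = 50.7 + 64.2 + 58.7 + 51.0 + 56.8 + 50.5 + 41.6 + 34.2 + 29.0 + 19.7 = 456.4
TFR = 456.4 / 1000 = 0.4564
GRR = 0.49020 × 0.4564 = 0.22373

0.224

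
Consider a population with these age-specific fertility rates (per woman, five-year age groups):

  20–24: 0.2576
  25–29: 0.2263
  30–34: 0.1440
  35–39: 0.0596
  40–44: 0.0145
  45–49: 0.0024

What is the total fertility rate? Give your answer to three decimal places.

Sum of ASFRs = 0.2576 + 0.2263 + 0.1440 + 0.0596 + 0.0145 + 0.0024 = 0.7044
TFR = 5 × 0.7044 = 3.522

3.522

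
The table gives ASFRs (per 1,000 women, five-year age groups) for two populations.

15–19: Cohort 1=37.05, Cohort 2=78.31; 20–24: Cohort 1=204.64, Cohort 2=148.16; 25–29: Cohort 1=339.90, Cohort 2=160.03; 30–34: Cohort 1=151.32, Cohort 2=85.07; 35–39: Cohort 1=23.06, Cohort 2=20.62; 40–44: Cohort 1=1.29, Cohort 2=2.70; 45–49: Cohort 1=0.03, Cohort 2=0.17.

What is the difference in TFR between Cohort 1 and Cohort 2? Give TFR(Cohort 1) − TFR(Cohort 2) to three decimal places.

Cohort 1:
  Sum of ASFRs = 37.05 + 204.64 + 339.90 + 151.32 + 23.06 + 1.29 + 0.03 = 757.29
  TFR = 5 × 757.29 / 1000 = 3.78645
Cohort 2:
  Sum of ASFRs = 78.31 + 148.16 + 160.03 + 85.07 + 20.62 + 2.70 + 0.17 = 495.06
  TFR = 5 × 495.06 / 1000 = 2.4753
Difference = 3.78645 − 2.4753 = 1.31115

1.311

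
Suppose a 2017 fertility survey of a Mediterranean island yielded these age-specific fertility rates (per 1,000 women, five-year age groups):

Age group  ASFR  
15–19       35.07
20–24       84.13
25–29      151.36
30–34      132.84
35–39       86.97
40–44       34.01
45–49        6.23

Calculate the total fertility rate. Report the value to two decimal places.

Sum of ASFRs = 35.07 + 84.13 + 151.36 + 132.84 + 86.97 + 34.01 + 6.23 = 530.61
TFR = 5 × 530.61 / 1000 = 2.65305

2.65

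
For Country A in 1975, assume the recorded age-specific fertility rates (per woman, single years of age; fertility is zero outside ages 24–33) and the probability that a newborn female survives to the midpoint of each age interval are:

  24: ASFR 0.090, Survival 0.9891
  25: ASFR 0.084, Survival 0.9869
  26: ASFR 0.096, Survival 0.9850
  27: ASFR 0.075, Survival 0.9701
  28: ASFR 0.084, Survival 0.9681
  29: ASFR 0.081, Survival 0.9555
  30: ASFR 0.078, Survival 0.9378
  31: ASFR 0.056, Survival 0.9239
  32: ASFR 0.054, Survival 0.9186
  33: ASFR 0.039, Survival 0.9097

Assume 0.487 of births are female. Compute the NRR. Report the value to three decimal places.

0.345

Proportion female at birth = 0.487.
Weighting each age-specific rate by interval width and survival:
  24: 1 × 0.090 × 0.9891 = 0.08902
  25: 1 × 0.084 × 0.9869 = 0.08290
  26: 1 × 0.096 × 0.9850 = 0.09456
  27: 1 × 0.075 × 0.9701 = 0.07276
  28: 1 × 0.084 × 0.9681 = 0.08132
  29: 1 × 0.081 × 0.9555 = 0.07740
  30: 1 × 0.078 × 0.9378 = 0.07315
  31: 1 × 0.056 × 0.9239 = 0.05174
  32: 1 × 0.054 × 0.9186 = 0.04960
  33: 1 × 0.039 × 0.9097 = 0.03548
Sum = 0.70793
NRR = 0.487 × 0.70793 = 0.34476
NRR < 1, so the cohort does not fully replace itself.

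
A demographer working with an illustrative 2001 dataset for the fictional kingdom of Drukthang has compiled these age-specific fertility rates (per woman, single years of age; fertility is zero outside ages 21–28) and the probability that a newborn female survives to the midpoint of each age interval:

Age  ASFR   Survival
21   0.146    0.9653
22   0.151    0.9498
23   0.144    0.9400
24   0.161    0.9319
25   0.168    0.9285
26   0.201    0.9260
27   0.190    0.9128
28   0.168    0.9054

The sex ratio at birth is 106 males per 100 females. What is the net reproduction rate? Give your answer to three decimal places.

0.601

Proportion female at birth = 100 / (100 + 106) = 0.48544.
Each age group contributes 1 × ASFR × survival:
  21: 1 × 0.146 × 0.9653 = 0.14093
  22: 1 × 0.151 × 0.9498 = 0.14342
  23: 1 × 0.144 × 0.9400 = 0.13536
  24: 1 × 0.161 × 0.9319 = 0.15004
  25: 1 × 0.168 × 0.9285 = 0.15599
  26: 1 × 0.201 × 0.9260 = 0.18613
  27: 1 × 0.190 × 0.9128 = 0.17343
  28: 1 × 0.168 × 0.9054 = 0.15211
Sum = 1.23741
NRR = 0.48544 × 1.23741 = 0.60069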